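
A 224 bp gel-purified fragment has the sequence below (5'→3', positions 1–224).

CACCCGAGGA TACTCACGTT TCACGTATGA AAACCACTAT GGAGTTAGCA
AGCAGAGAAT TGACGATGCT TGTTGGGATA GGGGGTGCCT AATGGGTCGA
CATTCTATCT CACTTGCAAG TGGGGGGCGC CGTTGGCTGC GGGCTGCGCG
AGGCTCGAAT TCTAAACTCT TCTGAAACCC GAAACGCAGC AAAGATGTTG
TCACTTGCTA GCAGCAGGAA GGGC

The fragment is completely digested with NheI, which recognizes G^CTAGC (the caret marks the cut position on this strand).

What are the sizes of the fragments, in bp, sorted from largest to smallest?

207, 17 bp

The NheI site (GCTAGC) starts at position 207.
NheI cuts after the first base of each site, so after position 207.
Linear molecule, 1 cut → 2 fragments:
  1–207 → 207 bp
  208–224 → 17 bp
Sorted largest to smallest: 207, 17 bp.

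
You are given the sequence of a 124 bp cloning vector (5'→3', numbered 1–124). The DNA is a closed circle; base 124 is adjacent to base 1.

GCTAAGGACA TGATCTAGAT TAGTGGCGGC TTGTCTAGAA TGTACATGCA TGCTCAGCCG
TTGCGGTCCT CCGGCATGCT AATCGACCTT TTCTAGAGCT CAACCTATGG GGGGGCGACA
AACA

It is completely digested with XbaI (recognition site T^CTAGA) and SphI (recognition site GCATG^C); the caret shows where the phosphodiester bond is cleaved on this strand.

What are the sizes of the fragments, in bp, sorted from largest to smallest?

XbaI sites (TCTAGA) start at positions 14, 34, 92.
XbaI cuts after the first base of each site, so after positions 14, 34, 92.
SphI sites (GCATGC) start at positions 48, 74.
SphI cuts after base 5 of each site (before the last base), so after positions 52, 78.
Combined cut positions: 14, 34, 52, 78, 92.
Circular molecule, 5 cuts → 5 fragments:
  15–34 → 20 bp
  35–52 → 18 bp
  53–78 → 26 bp
  79–92 → 14 bp
  93–124 then 1–14 → 32 + 14 = 46 bp
Sorted largest to smallest: 46, 26, 20, 18, 14 bp.

46, 26, 20, 18, 14 bp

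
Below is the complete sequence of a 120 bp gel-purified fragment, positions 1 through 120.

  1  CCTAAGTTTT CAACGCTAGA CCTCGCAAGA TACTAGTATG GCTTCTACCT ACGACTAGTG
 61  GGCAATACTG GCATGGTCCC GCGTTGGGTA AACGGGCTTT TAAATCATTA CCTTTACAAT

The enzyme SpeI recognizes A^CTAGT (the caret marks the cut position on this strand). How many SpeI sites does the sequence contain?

ACTAGT occurs starting at positions 32, 54.
SpeI cuts at 2 sites.

2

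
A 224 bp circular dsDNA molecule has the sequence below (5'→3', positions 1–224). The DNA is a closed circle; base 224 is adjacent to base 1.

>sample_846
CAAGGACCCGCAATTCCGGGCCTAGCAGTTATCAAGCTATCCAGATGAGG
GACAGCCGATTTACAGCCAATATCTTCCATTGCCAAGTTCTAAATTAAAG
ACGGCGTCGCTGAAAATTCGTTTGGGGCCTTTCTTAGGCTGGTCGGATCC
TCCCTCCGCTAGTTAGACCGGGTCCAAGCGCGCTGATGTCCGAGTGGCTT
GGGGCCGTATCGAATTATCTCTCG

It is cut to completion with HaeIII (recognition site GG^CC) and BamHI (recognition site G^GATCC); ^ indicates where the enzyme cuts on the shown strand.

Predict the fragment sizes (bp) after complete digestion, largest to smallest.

107, 59, 40, 18 bp

HaeIII sites (GGCC) start at positions 19, 126, 203.
HaeIII cuts after base 2 of each site, so after positions 20, 127, 204.
The BamHI site (GGATCC) starts at position 145.
BamHI cuts after the first base of each site, so after position 145.
Combined cut positions: 20, 127, 145, 204.
Circular molecule, 4 cuts → 4 fragments:
  21–127 → 107 bp
  128–145 → 18 bp
  146–204 → 59 bp
  205–224 then 1–20 → 20 + 20 = 40 bp
Sorted largest to smallest: 107, 59, 40, 18 bp.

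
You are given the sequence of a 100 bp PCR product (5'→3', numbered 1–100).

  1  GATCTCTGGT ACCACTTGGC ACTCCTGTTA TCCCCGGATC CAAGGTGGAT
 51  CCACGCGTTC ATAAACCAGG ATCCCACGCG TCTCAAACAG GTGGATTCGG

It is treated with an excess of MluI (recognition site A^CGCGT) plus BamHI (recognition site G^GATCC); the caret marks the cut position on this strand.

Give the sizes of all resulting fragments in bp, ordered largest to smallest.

36, 24, 16, 11, 7, 6 bp

MluI sites (ACGCGT) start at positions 53, 76.
MluI cuts after the first base of each site, so after positions 53, 76.
BamHI sites (GGATCC) start at positions 36, 47, 69.
BamHI cuts after the first base of each site, so after positions 36, 47, 69.
Combined cut positions: 36, 47, 53, 69, 76.
Linear molecule, 5 cuts → 6 fragments:
  1–36 → 36 bp
  37–47 → 11 bp
  48–53 → 6 bp
  54–69 → 16 bp
  70–76 → 7 bp
  77–100 → 24 bp
Sorted largest to smallest: 36, 24, 16, 11, 7, 6 bp.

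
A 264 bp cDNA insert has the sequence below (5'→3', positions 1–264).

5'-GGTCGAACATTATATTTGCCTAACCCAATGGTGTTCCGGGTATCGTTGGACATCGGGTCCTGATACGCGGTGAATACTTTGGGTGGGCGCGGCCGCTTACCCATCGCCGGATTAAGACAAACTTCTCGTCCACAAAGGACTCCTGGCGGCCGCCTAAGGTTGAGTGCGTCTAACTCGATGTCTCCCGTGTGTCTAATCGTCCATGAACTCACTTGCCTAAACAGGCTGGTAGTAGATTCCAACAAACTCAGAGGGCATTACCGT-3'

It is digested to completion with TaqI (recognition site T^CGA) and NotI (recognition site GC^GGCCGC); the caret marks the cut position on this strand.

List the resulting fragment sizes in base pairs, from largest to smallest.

89, 87, 57, 28, 3 bp

TaqI sites (TCGA) start at positions 3, 175.
TaqI cuts after the first base of each site, so after positions 3, 175.
NotI sites (GCGGCCGC) start at positions 89, 146.
NotI cuts after base 2 of each site, so after positions 90, 147.
Combined cut positions: 3, 90, 147, 175.
Linear molecule, 4 cuts → 5 fragments:
  1–3 → 3 bp
  4–90 → 87 bp
  91–147 → 57 bp
  148–175 → 28 bp
  176–264 → 89 bp
Sorted largest to smallest: 89, 87, 57, 28, 3 bp.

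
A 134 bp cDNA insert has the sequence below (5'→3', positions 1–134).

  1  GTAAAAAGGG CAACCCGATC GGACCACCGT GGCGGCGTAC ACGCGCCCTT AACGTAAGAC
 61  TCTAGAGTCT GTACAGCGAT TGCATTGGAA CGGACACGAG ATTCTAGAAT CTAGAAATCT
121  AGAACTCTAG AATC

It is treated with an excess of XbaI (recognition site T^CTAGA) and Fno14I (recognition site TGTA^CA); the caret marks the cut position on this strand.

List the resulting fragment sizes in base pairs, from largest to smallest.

XbaI sites (TCTAGA) start at positions 61, 103, 110, 118, 126.
XbaI cuts after the first base of each site, so after positions 61, 103, 110, 118, 126.
The Fno14I site (TGTACA) starts at position 70.
Fno14I cuts after base 4 of each site, so after position 73.
Combined cut positions: 61, 73, 103, 110, 118, 126.
Linear molecule, 6 cuts → 7 fragments:
  1–61 → 61 bp
  62–73 → 12 bp
  74–103 → 30 bp
  104–110 → 7 bp
  111–118 → 8 bp
  119–126 → 8 bp
  127–134 → 8 bp
Sorted largest to smallest: 61, 30, 12, 8, 8, 8, 7 bp.

61, 30, 12, 8, 8, 8, 7 bp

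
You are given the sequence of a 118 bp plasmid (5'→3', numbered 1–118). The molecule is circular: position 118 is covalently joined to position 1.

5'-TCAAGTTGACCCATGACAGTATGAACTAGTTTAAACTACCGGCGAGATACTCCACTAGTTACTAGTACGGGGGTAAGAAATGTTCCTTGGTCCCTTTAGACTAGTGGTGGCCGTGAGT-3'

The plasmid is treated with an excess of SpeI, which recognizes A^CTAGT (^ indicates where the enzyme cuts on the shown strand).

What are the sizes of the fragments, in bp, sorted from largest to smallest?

43, 39, 29, 7 bp

SpeI sites (ACTAGT) start at positions 25, 54, 61, 100.
SpeI cuts after the first base of each site, so after positions 25, 54, 61, 100.
Circular molecule, 4 cuts → 4 fragments:
  26–54 → 29 bp
  55–61 → 7 bp
  62–100 → 39 bp
  101–118 then 1–25 → 18 + 25 = 43 bp
Sorted largest to smallest: 43, 39, 29, 7 bp.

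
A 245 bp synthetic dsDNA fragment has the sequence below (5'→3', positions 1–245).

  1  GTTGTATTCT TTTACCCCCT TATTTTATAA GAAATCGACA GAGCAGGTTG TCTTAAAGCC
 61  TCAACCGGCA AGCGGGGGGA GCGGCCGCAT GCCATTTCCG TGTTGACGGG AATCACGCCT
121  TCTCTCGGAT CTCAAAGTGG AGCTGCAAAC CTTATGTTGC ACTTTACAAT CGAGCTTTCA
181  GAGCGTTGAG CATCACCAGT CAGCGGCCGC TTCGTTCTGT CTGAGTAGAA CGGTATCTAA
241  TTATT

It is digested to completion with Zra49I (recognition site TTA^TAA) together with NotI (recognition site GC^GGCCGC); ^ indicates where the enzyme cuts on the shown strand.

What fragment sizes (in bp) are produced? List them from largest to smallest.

The Zra49I site (TTATAA) starts at position 25.
Zra49I cuts after base 3 of each site, so after position 27.
NotI sites (GCGGCCGC) start at positions 81, 203.
NotI cuts after base 2 of each site, so after positions 82, 204.
Combined cut positions: 27, 82, 204.
Linear molecule, 3 cuts → 4 fragments:
  1–27 → 27 bp
  28–82 → 55 bp
  83–204 → 122 bp
  205–245 → 41 bp
Sorted largest to smallest: 122, 55, 41, 27 bp.

122, 55, 41, 27 bp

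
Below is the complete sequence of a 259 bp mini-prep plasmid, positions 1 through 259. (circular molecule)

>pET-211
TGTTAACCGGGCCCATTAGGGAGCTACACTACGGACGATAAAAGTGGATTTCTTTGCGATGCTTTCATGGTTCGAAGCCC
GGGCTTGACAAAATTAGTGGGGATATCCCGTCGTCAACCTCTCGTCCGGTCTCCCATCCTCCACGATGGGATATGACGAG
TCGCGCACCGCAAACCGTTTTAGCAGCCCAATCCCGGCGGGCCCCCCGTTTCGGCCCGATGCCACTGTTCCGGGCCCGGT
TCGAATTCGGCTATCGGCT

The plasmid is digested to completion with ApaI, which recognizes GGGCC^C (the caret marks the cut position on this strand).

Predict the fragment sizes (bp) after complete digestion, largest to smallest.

ApaI sites (GGGCCC) start at positions 9, 199, 232.
ApaI cuts after base 5 of each site (before the last base), so after positions 13, 203, 236.
Circular molecule, 3 cuts → 3 fragments:
  14–203 → 190 bp
  204–236 → 33 bp
  237–259 then 1–13 → 23 + 13 = 36 bp
Sorted largest to smallest: 190, 36, 33 bp.

190, 36, 33 bp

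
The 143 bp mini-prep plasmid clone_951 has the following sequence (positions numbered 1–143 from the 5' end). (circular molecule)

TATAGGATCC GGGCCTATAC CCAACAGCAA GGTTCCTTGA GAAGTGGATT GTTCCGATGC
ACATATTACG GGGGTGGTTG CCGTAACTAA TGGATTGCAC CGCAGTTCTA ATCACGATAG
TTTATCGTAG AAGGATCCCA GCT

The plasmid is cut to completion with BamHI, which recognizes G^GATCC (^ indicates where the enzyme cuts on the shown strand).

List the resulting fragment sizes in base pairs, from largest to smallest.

BamHI sites (GGATCC) start at positions 5, 133.
BamHI cuts after the first base of each site, so after positions 5, 133.
Circular molecule, 2 cuts → 2 fragments:
  6–133 → 128 bp
  134–143 then 1–5 → 10 + 5 = 15 bp
Sorted largest to smallest: 128, 15 bp.

128, 15 bp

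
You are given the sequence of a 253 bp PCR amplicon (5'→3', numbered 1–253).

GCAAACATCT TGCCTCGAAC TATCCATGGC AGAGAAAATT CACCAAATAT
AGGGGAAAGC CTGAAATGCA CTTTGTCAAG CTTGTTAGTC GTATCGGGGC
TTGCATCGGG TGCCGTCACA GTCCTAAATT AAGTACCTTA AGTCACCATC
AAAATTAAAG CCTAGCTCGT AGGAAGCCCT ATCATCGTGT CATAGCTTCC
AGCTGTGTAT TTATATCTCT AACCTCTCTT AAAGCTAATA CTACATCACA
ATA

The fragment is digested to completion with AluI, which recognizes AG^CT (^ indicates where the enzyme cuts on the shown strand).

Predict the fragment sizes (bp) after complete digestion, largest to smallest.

AluI sites (AGCT) start at positions 79, 164, 194, 201, 233.
AluI cuts after base 2 of each site, so after positions 80, 165, 195, 202, 234.
Linear molecule, 5 cuts → 6 fragments:
  1–80 → 80 bp
  81–165 → 85 bp
  166–195 → 30 bp
  196–202 → 7 bp
  203–234 → 32 bp
  235–253 → 19 bp
Sorted largest to smallest: 85, 80, 32, 30, 19, 7 bp.

85, 80, 32, 30, 19, 7 bp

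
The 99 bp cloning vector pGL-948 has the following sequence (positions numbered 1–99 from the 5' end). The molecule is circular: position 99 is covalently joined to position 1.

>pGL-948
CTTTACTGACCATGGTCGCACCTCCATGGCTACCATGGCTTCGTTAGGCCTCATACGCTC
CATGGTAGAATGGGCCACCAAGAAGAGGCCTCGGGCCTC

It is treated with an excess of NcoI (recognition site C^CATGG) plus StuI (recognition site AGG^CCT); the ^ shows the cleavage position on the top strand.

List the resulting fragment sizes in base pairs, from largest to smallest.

NcoI sites (CCATGG) start at positions 10, 24, 33, 60.
NcoI cuts after the first base of each site, so after positions 10, 24, 33, 60.
StuI sites (AGGCCT) start at positions 46, 86.
StuI cuts after base 3 of each site, so after positions 48, 88.
Combined cut positions: 10, 24, 33, 48, 60, 88.
Circular molecule, 6 cuts → 6 fragments:
  11–24 → 14 bp
  25–33 → 9 bp
  34–48 → 15 bp
  49–60 → 12 bp
  61–88 → 28 bp
  89–99 then 1–10 → 11 + 10 = 21 bp
Sorted largest to smallest: 28, 21, 15, 14, 12, 9 bp.

28, 21, 15, 14, 12, 9 bp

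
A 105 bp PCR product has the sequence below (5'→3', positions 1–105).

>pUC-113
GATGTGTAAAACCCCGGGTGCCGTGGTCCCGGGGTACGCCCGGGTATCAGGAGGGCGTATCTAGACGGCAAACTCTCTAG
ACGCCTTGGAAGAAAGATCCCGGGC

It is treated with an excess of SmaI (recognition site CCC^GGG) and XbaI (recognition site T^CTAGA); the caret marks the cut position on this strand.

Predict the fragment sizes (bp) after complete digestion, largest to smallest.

SmaI sites (CCCGGG) start at positions 13, 28, 39, 99.
SmaI cuts after base 3 of each site, so after positions 15, 30, 41, 101.
XbaI sites (TCTAGA) start at positions 60, 76.
XbaI cuts after the first base of each site, so after positions 60, 76.
Combined cut positions: 15, 30, 41, 60, 76, 101.
Linear molecule, 6 cuts → 7 fragments:
  1–15 → 15 bp
  16–30 → 15 bp
  31–41 → 11 bp
  42–60 → 19 bp
  61–76 → 16 bp
  77–101 → 25 bp
  102–105 → 4 bp
Sorted largest to smallest: 25, 19, 16, 15, 15, 11, 4 bp.

25, 19, 16, 15, 15, 11, 4 bp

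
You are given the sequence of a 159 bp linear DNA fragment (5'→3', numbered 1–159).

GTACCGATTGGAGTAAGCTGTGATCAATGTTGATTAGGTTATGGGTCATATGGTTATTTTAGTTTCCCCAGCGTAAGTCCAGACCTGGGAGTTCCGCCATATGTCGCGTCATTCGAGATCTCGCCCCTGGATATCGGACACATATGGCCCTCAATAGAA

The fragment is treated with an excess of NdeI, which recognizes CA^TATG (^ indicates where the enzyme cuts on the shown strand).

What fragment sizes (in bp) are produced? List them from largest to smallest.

51, 48, 43, 17 bp

NdeI sites (CATATG) start at positions 47, 98, 141.
NdeI cuts after base 2 of each site, so after positions 48, 99, 142.
Linear molecule, 3 cuts → 4 fragments:
  1–48 → 48 bp
  49–99 → 51 bp
  100–142 → 43 bp
  143–159 → 17 bp
Sorted largest to smallest: 51, 48, 43, 17 bp.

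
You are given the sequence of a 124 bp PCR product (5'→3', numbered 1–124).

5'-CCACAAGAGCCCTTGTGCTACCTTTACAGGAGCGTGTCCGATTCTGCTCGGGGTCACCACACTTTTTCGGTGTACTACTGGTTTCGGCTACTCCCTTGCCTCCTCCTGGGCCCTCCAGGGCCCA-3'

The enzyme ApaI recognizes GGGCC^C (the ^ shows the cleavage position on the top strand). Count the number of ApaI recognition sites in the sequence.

2

GGGCCC occurs starting at positions 108, 118.
ApaI cuts at 2 sites.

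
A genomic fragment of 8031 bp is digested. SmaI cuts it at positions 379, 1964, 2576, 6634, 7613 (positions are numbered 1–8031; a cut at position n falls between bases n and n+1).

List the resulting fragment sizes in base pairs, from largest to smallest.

Linear molecule, 5 cuts → 6 fragments:
  379 − 0 = 379 bp
  1964 − 379 = 1585 bp
  2576 − 1964 = 612 bp
  6634 − 2576 = 4058 bp
  7613 − 6634 = 979 bp
  8031 − 7613 = 418 bp
Sorted largest to smallest: 4058, 1585, 979, 612, 418, 379 bp.

4058, 1585, 979, 612, 418, 379 bp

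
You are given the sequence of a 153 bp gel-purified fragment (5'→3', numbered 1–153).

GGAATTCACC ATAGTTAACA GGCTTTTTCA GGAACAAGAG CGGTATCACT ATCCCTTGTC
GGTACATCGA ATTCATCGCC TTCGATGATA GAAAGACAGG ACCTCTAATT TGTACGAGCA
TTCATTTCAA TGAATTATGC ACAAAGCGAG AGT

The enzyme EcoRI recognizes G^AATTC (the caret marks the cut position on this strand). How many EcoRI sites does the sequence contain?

GAATTC occurs starting at positions 2, 69.
EcoRI cuts at 2 sites.

2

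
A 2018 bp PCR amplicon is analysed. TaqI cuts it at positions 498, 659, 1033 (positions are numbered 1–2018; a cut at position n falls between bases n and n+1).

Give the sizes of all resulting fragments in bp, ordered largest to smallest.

Linear molecule, 3 cuts → 4 fragments:
  498 − 0 = 498 bp
  659 − 498 = 161 bp
  1033 − 659 = 374 bp
  2018 − 1033 = 985 bp
Sorted largest to smallest: 985, 498, 374, 161 bp.

985, 498, 374, 161 bp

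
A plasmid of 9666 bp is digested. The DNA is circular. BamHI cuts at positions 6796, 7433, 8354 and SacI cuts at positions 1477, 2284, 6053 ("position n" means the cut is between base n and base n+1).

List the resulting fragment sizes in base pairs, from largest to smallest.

3769, 2789, 921, 807, 743, 637 bp

Combined cut positions (sorted): 1477, 2284, 6053, 6796, 7433, 8354.
Circular molecule, 6 cuts → 6 fragments:
  2284 − 1477 = 807 bp
  6053 − 2284 = 3769 bp
  6796 − 6053 = 743 bp
  7433 − 6796 = 637 bp
  8354 − 7433 = 921 bp
  wrap: 9666 − 8354 + 1477 = 2789 bp
Sorted largest to smallest: 3769, 2789, 921, 807, 743, 637 bp.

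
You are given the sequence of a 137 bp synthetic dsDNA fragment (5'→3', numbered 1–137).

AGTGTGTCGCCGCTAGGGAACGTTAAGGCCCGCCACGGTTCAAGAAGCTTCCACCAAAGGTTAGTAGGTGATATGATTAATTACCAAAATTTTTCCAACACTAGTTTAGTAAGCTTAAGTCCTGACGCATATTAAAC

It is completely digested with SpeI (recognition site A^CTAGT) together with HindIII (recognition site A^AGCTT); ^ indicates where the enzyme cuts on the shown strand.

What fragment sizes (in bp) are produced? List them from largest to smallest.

55, 45, 26, 11 bp

The SpeI site (ACTAGT) starts at position 100.
SpeI cuts after the first base of each site, so after position 100.
HindIII sites (AAGCTT) start at positions 45, 111.
HindIII cuts after the first base of each site, so after positions 45, 111.
Combined cut positions: 45, 100, 111.
Linear molecule, 3 cuts → 4 fragments:
  1–45 → 45 bp
  46–100 → 55 bp
  101–111 → 11 bp
  112–137 → 26 bp
Sorted largest to smallest: 55, 45, 26, 11 bp.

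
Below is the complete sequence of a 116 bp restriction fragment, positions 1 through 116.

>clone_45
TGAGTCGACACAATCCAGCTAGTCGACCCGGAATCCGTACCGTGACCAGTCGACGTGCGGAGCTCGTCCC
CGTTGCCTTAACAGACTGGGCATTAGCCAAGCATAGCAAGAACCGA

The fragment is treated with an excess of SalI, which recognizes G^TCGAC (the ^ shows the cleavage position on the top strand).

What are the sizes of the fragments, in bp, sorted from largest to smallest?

SalI sites (GTCGAC) start at positions 4, 22, 49.
SalI cuts after the first base of each site, so after positions 4, 22, 49.
Linear molecule, 3 cuts → 4 fragments:
  1–4 → 4 bp
  5–22 → 18 bp
  23–49 → 27 bp
  50–116 → 67 bp
Sorted largest to smallest: 67, 27, 18, 4 bp.

67, 27, 18, 4 bp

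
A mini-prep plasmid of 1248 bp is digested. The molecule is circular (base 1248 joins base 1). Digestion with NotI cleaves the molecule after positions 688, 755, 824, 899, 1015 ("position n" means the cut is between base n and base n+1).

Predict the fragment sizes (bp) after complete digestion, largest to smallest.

921, 116, 75, 69, 67 bp

Circular molecule, 5 cuts → 5 fragments:
  755 − 688 = 67 bp
  824 − 755 = 69 bp
  899 − 824 = 75 bp
  1015 − 899 = 116 bp
  wrap: 1248 − 1015 + 688 = 921 bp
Sorted largest to smallest: 921, 116, 75, 69, 67 bp.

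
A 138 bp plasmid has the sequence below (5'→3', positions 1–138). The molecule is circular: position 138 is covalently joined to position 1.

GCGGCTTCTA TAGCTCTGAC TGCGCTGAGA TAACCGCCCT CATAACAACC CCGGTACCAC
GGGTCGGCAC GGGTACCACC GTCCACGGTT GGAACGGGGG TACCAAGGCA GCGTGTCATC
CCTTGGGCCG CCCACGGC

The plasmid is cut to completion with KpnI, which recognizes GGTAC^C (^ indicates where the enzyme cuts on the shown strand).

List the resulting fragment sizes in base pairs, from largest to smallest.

KpnI sites (GGTACC) start at positions 53, 72, 99.
KpnI cuts after base 5 of each site (before the last base), so after positions 57, 76, 103.
Circular molecule, 3 cuts → 3 fragments:
  58–76 → 19 bp
  77–103 → 27 bp
  104–138 then 1–57 → 35 + 57 = 92 bp
Sorted largest to smallest: 92, 27, 19 bp.

92, 27, 19 bp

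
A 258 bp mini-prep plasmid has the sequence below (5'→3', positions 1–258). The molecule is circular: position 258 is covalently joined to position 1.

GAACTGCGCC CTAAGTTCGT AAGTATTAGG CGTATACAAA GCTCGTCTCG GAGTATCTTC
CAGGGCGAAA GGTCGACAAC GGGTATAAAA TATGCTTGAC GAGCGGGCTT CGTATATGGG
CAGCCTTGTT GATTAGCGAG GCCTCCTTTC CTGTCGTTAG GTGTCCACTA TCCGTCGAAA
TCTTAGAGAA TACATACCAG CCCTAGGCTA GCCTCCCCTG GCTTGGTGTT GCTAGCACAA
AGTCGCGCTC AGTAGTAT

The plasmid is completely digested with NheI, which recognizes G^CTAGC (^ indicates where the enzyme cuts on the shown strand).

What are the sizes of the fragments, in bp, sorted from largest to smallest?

234, 24 bp

NheI sites (GCTAGC) start at positions 207, 231.
NheI cuts after the first base of each site, so after positions 207, 231.
Circular molecule, 2 cuts → 2 fragments:
  208–231 → 24 bp
  232–258 then 1–207 → 27 + 207 = 234 bp
Sorted largest to smallest: 234, 24 bp.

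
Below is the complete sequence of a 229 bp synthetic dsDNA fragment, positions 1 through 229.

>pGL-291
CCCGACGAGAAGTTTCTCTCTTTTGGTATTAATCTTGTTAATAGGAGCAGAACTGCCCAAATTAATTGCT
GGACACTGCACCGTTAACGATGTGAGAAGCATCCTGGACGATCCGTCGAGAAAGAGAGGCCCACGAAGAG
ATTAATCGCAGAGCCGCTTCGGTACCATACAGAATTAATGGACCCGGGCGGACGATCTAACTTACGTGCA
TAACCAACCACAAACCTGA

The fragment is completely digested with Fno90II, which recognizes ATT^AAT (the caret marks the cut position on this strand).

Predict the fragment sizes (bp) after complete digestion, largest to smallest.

Fno90II sites (ATTAAT) start at positions 28, 61, 141, 174.
Fno90II cuts after base 3 of each site, so after positions 30, 63, 143, 176.
Linear molecule, 4 cuts → 5 fragments:
  1–30 → 30 bp
  31–63 → 33 bp
  64–143 → 80 bp
  144–176 → 33 bp
  177–229 → 53 bp
Sorted largest to smallest: 80, 53, 33, 33, 30 bp.

80, 53, 33, 33, 30 bp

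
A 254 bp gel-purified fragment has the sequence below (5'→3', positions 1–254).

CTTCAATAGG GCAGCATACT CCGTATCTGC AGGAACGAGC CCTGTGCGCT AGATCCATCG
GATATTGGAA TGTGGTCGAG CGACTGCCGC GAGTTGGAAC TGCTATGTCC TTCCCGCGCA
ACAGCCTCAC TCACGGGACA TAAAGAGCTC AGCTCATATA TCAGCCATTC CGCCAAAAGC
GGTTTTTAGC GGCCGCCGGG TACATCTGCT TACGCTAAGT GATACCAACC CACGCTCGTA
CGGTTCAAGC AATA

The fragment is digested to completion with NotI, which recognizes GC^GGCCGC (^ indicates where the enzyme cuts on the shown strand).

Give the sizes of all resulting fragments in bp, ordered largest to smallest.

190, 64 bp

The NotI site (GCGGCCGC) starts at position 189.
NotI cuts after base 2 of each site, so after position 190.
Linear molecule, 1 cut → 2 fragments:
  1–190 → 190 bp
  191–254 → 64 bp
Sorted largest to smallest: 190, 64 bp.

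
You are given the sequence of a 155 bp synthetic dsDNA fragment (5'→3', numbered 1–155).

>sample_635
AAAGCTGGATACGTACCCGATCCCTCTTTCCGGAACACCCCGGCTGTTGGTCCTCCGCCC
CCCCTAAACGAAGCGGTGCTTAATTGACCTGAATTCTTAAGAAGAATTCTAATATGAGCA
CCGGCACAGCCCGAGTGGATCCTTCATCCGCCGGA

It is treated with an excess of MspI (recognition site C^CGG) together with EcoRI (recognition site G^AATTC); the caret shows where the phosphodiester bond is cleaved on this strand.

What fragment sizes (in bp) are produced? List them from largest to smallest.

51, 30, 30, 17, 13, 10, 4 bp

MspI sites (CCGG) start at positions 30, 40, 121, 151.
MspI cuts after the first base of each site, so after positions 30, 40, 121, 151.
EcoRI sites (GAATTC) start at positions 91, 104.
EcoRI cuts after the first base of each site, so after positions 91, 104.
Combined cut positions: 30, 40, 91, 104, 121, 151.
Linear molecule, 6 cuts → 7 fragments:
  1–30 → 30 bp
  31–40 → 10 bp
  41–91 → 51 bp
  92–104 → 13 bp
  105–121 → 17 bp
  122–151 → 30 bp
  152–155 → 4 bp
Sorted largest to smallest: 51, 30, 30, 17, 13, 10, 4 bp.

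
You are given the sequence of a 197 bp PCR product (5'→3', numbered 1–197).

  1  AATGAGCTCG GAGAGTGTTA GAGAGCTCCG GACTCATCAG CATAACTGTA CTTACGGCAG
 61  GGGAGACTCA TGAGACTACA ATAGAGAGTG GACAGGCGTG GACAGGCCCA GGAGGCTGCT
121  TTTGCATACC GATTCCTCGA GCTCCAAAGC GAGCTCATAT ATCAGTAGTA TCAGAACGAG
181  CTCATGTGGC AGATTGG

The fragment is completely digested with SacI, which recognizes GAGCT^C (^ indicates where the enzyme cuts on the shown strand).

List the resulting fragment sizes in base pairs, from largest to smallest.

SacI sites (GAGCTC) start at positions 4, 23, 139, 151, 178.
SacI cuts after base 5 of each site (before the last base), so after positions 8, 27, 143, 155, 182.
Linear molecule, 5 cuts → 6 fragments:
  1–8 → 8 bp
  9–27 → 19 bp
  28–143 → 116 bp
  144–155 → 12 bp
  156–182 → 27 bp
  183–197 → 15 bp
Sorted largest to smallest: 116, 27, 19, 15, 12, 8 bp.

116, 27, 19, 15, 12, 8 bp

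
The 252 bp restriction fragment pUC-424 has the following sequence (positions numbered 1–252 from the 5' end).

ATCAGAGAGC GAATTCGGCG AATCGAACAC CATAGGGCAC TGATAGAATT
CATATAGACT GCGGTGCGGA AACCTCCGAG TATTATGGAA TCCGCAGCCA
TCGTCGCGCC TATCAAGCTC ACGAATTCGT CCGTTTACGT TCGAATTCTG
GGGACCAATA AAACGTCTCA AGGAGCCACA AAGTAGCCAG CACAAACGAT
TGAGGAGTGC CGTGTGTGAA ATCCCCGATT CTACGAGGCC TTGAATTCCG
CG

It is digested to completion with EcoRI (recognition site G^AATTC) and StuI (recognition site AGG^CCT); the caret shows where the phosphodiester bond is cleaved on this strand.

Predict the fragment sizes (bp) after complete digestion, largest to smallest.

EcoRI sites (GAATTC) start at positions 11, 46, 123, 143, 243.
EcoRI cuts after the first base of each site, so after positions 11, 46, 123, 143, 243.
The StuI site (AGGCCT) starts at position 236.
StuI cuts after base 3 of each site, so after position 238.
Combined cut positions: 11, 46, 123, 143, 238, 243.
Linear molecule, 6 cuts → 7 fragments:
  1–11 → 11 bp
  12–46 → 35 bp
  47–123 → 77 bp
  124–143 → 20 bp
  144–238 → 95 bp
  239–243 → 5 bp
  244–252 → 9 bp
Sorted largest to smallest: 95, 77, 35, 20, 11, 9, 5 bp.

95, 77, 35, 20, 11, 9, 5 bp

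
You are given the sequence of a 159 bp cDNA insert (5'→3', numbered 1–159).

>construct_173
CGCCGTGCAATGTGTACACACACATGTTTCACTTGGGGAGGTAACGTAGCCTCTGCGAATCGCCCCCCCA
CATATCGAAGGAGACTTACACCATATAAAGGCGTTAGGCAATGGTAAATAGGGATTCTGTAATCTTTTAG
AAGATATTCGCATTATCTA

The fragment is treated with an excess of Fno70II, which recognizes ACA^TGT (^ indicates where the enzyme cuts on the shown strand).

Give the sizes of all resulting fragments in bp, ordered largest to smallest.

135, 24 bp

The Fno70II site (ACATGT) starts at position 22.
Fno70II cuts after base 3 of each site, so after position 24.
Linear molecule, 1 cut → 2 fragments:
  1–24 → 24 bp
  25–159 → 135 bp
Sorted largest to smallest: 135, 24 bp.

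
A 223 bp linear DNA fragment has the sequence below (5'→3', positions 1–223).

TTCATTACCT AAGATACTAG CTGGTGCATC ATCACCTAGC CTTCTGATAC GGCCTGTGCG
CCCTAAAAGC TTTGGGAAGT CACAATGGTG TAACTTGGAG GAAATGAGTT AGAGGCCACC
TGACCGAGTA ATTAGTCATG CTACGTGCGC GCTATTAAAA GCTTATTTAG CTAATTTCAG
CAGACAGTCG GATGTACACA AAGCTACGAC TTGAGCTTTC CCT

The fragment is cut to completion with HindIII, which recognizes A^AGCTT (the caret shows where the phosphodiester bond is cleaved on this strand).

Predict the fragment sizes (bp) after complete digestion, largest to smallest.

92, 67, 64 bp

HindIII sites (AAGCTT) start at positions 67, 159.
HindIII cuts after the first base of each site, so after positions 67, 159.
Linear molecule, 2 cuts → 3 fragments:
  1–67 → 67 bp
  68–159 → 92 bp
  160–223 → 64 bp
Sorted largest to smallest: 92, 67, 64 bp.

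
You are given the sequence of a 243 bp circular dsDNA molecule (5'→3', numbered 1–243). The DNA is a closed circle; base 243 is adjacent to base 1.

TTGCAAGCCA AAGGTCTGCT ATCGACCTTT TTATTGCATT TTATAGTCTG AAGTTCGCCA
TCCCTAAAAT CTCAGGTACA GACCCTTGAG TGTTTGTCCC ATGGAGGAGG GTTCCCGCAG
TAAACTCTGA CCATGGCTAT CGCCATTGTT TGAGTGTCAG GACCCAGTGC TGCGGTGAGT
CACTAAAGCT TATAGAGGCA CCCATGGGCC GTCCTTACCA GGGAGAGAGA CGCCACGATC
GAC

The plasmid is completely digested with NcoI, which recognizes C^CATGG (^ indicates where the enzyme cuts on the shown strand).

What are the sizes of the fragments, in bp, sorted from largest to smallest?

NcoI sites (CCATGG) start at positions 99, 131, 202.
NcoI cuts after the first base of each site, so after positions 99, 131, 202.
Circular molecule, 3 cuts → 3 fragments:
  100–131 → 32 bp
  132–202 → 71 bp
  203–243 then 1–99 → 41 + 99 = 140 bp
Sorted largest to smallest: 140, 71, 32 bp.

140, 71, 32 bp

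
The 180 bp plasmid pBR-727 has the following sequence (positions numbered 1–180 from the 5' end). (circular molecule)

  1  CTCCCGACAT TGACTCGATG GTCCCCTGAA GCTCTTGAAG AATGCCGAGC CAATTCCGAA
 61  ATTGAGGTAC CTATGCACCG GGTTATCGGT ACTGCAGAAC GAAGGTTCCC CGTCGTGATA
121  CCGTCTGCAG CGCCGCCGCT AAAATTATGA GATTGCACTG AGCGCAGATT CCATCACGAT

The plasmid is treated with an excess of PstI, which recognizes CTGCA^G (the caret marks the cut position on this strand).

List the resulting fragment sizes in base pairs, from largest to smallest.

147, 33 bp

PstI sites (CTGCAG) start at positions 92, 125.
PstI cuts after base 5 of each site (before the last base), so after positions 96, 129.
Circular molecule, 2 cuts → 2 fragments:
  97–129 → 33 bp
  130–180 then 1–96 → 51 + 96 = 147 bp
Sorted largest to smallest: 147, 33 bp.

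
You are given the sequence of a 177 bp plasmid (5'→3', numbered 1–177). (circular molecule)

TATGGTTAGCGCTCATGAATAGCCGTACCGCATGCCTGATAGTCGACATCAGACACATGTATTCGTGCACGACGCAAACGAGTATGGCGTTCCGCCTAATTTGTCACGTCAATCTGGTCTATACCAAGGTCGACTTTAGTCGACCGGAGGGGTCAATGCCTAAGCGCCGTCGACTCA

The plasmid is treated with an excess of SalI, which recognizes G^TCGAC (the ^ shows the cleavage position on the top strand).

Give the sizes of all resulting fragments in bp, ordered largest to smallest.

87, 50, 30, 10 bp

SalI sites (GTCGAC) start at positions 42, 129, 139, 169.
SalI cuts after the first base of each site, so after positions 42, 129, 139, 169.
Circular molecule, 4 cuts → 4 fragments:
  43–129 → 87 bp
  130–139 → 10 bp
  140–169 → 30 bp
  170–177 then 1–42 → 8 + 42 = 50 bp
Sorted largest to smallest: 87, 50, 30, 10 bp.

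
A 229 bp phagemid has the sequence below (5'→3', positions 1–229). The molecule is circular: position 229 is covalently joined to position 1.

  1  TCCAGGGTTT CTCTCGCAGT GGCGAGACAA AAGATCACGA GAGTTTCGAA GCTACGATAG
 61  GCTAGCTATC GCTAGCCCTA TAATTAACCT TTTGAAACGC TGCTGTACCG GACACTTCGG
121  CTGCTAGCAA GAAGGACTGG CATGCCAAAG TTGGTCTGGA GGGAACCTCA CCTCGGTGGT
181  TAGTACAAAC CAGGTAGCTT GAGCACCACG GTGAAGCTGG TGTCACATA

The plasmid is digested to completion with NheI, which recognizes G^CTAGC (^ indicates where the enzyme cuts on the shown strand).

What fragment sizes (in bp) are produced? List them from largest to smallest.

167, 52, 10 bp

NheI sites (GCTAGC) start at positions 61, 71, 123.
NheI cuts after the first base of each site, so after positions 61, 71, 123.
Circular molecule, 3 cuts → 3 fragments:
  62–71 → 10 bp
  72–123 → 52 bp
  124–229 then 1–61 → 106 + 61 = 167 bp
Sorted largest to smallest: 167, 52, 10 bp.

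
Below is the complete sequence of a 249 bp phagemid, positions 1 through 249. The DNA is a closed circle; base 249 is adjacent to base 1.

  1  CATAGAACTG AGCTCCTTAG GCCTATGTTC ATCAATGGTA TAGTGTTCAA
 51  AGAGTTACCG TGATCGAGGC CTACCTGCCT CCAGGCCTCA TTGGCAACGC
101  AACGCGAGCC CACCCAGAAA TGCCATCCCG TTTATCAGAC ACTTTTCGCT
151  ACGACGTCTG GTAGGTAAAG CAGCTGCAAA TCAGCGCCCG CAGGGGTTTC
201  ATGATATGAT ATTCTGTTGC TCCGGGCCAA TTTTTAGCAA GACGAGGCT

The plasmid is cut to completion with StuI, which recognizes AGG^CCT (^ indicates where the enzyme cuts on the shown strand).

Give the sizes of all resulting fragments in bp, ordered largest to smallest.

StuI sites (AGGCCT) start at positions 19, 67, 83.
StuI cuts after base 3 of each site, so after positions 21, 69, 85.
Circular molecule, 3 cuts → 3 fragments:
  22–69 → 48 bp
  70–85 → 16 bp
  86–249 then 1–21 → 164 + 21 = 185 bp
Sorted largest to smallest: 185, 48, 16 bp.

185, 48, 16 bp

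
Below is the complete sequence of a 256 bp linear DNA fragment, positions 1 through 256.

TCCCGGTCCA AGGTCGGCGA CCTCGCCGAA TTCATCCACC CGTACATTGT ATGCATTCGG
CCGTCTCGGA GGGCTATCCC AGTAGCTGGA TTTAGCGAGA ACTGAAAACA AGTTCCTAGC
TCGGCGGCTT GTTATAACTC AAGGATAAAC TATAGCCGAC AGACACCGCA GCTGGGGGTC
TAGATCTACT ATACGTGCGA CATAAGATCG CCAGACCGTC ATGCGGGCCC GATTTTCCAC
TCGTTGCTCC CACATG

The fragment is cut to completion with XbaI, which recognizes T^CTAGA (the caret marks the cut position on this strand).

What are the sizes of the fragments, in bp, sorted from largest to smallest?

The XbaI site (TCTAGA) starts at position 179.
XbaI cuts after the first base of each site, so after position 179.
Linear molecule, 1 cut → 2 fragments:
  1–179 → 179 bp
  180–256 → 77 bp
Sorted largest to smallest: 179, 77 bp.

179, 77 bp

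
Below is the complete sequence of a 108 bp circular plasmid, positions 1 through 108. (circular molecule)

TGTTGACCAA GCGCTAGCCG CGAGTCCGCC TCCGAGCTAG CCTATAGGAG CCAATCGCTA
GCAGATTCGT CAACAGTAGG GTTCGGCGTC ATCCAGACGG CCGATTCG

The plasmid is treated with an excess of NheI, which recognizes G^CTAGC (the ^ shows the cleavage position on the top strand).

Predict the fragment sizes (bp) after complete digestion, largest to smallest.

64, 23, 21 bp

NheI sites (GCTAGC) start at positions 13, 36, 57.
NheI cuts after the first base of each site, so after positions 13, 36, 57.
Circular molecule, 3 cuts → 3 fragments:
  14–36 → 23 bp
  37–57 → 21 bp
  58–108 then 1–13 → 51 + 13 = 64 bp
Sorted largest to smallest: 64, 23, 21 bp.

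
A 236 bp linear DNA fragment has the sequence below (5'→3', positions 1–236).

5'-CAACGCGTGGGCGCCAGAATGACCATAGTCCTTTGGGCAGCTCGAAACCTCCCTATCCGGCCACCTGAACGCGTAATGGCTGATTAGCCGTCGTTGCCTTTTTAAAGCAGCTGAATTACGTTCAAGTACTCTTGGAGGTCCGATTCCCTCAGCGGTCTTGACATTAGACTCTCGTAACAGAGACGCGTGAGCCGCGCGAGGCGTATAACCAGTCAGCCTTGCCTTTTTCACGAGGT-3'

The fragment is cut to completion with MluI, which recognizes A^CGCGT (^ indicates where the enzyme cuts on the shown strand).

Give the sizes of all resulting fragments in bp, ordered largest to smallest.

114, 66, 53, 3 bp

MluI sites (ACGCGT) start at positions 3, 69, 183.
MluI cuts after the first base of each site, so after positions 3, 69, 183.
Linear molecule, 3 cuts → 4 fragments:
  1–3 → 3 bp
  4–69 → 66 bp
  70–183 → 114 bp
  184–236 → 53 bp
Sorted largest to smallest: 114, 66, 53, 3 bp.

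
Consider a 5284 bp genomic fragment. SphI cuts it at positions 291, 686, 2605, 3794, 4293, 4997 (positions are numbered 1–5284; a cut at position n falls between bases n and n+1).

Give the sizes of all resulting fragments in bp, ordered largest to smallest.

1919, 1189, 704, 499, 395, 291, 287 bp

Linear molecule, 6 cuts → 7 fragments:
  291 − 0 = 291 bp
  686 − 291 = 395 bp
  2605 − 686 = 1919 bp
  3794 − 2605 = 1189 bp
  4293 − 3794 = 499 bp
  4997 − 4293 = 704 bp
  5284 − 4997 = 287 bp
Sorted largest to smallest: 1919, 1189, 704, 499, 395, 291, 287 bp.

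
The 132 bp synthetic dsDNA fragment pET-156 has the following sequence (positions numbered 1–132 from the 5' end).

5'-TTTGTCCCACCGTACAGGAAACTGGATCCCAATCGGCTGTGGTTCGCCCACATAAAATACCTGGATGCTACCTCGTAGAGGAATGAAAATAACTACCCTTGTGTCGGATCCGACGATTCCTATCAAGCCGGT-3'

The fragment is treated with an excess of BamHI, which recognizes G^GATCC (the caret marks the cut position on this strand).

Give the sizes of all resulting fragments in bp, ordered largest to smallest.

82, 26, 24 bp

BamHI sites (GGATCC) start at positions 24, 106.
BamHI cuts after the first base of each site, so after positions 24, 106.
Linear molecule, 2 cuts → 3 fragments:
  1–24 → 24 bp
  25–106 → 82 bp
  107–132 → 26 bp
Sorted largest to smallest: 82, 26, 24 bp.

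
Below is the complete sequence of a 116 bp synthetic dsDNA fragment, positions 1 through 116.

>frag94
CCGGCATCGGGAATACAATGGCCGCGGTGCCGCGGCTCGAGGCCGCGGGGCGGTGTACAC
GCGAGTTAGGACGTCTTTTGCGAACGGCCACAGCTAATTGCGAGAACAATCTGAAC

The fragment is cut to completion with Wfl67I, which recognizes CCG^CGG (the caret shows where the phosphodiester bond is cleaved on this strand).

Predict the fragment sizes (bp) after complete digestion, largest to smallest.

Wfl67I sites (CCGCGG) start at positions 22, 30, 43.
Wfl67I cuts after base 3 of each site, so after positions 24, 32, 45.
Linear molecule, 3 cuts → 4 fragments:
  1–24 → 24 bp
  25–32 → 8 bp
  33–45 → 13 bp
  46–116 → 71 bp
Sorted largest to smallest: 71, 24, 13, 8 bp.

71, 24, 13, 8 bp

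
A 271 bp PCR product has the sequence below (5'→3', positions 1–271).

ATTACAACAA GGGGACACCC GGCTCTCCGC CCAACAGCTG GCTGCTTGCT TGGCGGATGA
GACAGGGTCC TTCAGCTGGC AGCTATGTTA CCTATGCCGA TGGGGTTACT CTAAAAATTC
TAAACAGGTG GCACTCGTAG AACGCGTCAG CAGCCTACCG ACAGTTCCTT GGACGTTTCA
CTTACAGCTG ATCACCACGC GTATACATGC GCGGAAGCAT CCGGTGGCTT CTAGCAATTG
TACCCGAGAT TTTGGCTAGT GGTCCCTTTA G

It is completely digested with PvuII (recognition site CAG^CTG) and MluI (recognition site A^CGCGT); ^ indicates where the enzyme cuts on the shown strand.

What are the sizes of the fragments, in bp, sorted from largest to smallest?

74, 67, 45, 38, 37, 10 bp

PvuII sites (CAGCTG) start at positions 35, 73, 185.
PvuII cuts after base 3 of each site, so after positions 37, 75, 187.
MluI sites (ACGCGT) start at positions 142, 197.
MluI cuts after the first base of each site, so after positions 142, 197.
Combined cut positions: 37, 75, 142, 187, 197.
Linear molecule, 5 cuts → 6 fragments:
  1–37 → 37 bp
  38–75 → 38 bp
  76–142 → 67 bp
  143–187 → 45 bp
  188–197 → 10 bp
  198–271 → 74 bp
Sorted largest to smallest: 74, 67, 45, 38, 37, 10 bp.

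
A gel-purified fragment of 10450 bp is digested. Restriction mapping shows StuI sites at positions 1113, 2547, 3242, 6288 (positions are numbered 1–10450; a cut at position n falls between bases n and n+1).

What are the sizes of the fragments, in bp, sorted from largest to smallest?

Linear molecule, 4 cuts → 5 fragments:
  1113 − 0 = 1113 bp
  2547 − 1113 = 1434 bp
  3242 − 2547 = 695 bp
  6288 − 3242 = 3046 bp
  10450 − 6288 = 4162 bp
Sorted largest to smallest: 4162, 3046, 1434, 1113, 695 bp.

4162, 3046, 1434, 1113, 695 bp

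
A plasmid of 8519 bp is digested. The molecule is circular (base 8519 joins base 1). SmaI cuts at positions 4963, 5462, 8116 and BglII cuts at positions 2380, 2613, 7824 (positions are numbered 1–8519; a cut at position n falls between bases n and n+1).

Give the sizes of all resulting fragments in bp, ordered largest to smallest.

2783, 2362, 2350, 499, 292, 233 bp

Combined cut positions (sorted): 2380, 2613, 4963, 5462, 7824, 8116.
Circular molecule, 6 cuts → 6 fragments:
  2613 − 2380 = 233 bp
  4963 − 2613 = 2350 bp
  5462 − 4963 = 499 bp
  7824 − 5462 = 2362 bp
  8116 − 7824 = 292 bp
  wrap: 8519 − 8116 + 2380 = 2783 bp
Sorted largest to smallest: 2783, 2362, 2350, 499, 292, 233 bp.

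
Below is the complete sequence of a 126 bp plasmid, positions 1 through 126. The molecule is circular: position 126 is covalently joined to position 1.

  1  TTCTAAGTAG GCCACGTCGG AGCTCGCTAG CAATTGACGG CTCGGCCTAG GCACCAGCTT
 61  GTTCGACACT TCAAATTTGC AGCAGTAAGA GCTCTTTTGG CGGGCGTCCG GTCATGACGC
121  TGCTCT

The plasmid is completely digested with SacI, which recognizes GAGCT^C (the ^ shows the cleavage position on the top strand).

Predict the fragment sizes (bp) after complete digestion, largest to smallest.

69, 57 bp

SacI sites (GAGCTC) start at positions 20, 89.
SacI cuts after base 5 of each site (before the last base), so after positions 24, 93.
Circular molecule, 2 cuts → 2 fragments:
  25–93 → 69 bp
  94–126 then 1–24 → 33 + 24 = 57 bp
Sorted largest to smallest: 69, 57 bp.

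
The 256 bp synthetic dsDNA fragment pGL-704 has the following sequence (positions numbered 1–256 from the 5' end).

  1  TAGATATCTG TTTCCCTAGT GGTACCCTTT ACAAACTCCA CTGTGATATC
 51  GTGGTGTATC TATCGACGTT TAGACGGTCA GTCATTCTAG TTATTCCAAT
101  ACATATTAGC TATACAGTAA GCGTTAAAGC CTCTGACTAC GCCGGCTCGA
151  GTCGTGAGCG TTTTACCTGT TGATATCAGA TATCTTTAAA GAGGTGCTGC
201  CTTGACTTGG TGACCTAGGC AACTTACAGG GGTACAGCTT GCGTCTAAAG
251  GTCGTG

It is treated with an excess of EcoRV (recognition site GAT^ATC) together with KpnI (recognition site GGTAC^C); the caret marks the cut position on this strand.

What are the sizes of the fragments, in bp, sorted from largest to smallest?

EcoRV sites (GATATC) start at positions 3, 45, 172, 179.
EcoRV cuts after base 3 of each site, so after positions 5, 47, 174, 181.
The KpnI site (GGTACC) starts at position 21.
KpnI cuts after base 5 of each site (before the last base), so after position 25.
Combined cut positions: 5, 25, 47, 174, 181.
Linear molecule, 5 cuts → 6 fragments:
  1–5 → 5 bp
  6–25 → 20 bp
  26–47 → 22 bp
  48–174 → 127 bp
  175–181 → 7 bp
  182–256 → 75 bp
Sorted largest to smallest: 127, 75, 22, 20, 7, 5 bp.

127, 75, 22, 20, 7, 5 bp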